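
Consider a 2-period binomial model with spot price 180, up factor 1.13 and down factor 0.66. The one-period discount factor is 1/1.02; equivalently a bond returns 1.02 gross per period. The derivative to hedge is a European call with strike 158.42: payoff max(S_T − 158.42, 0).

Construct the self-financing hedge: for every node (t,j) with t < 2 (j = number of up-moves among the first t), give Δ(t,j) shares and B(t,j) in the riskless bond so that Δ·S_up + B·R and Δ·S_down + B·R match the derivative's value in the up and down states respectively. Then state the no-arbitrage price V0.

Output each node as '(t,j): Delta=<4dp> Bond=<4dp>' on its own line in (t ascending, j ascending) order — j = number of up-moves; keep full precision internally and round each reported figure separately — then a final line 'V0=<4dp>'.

Since d<R<u, set p* = (R−d)/(u−d) = 0.7660; price each node as the discounted p*-expectation of its children.
Terminal payoffs: V(2,0)=0.0000, V(2,1)=0.0000, V(2,2)=71.4220
  t=1,j=0: stock 118.8000 → up 134.2440 (V=0.0000), down 78.4080 (V=0.0000). Price 0.0000; hedge Δ=0.0000, bond B=0.0000.
  t=1,j=1: stock 203.4000 → up 229.8420 (V=71.4220), down 134.2440 (V=0.0000). Price 53.6335; hedge Δ=0.7471, bond B=-98.3282.
  t=0,j=0: stock 180.0000 → up 203.4000 (V=53.6335), down 118.8000 (V=0.0000). Price 40.2755; hedge Δ=0.6340, bond B=-73.8384.
Each (Δ,B) replicates both successor values, so the strategy is self-financing and V0 is arbitrage-free.

(0,0): Delta=0.6340 Bond=-73.8384
(1,0): Delta=0.0000 Bond=0.0000
(1,1): Delta=0.7471 Bond=-98.3282
V0=40.2755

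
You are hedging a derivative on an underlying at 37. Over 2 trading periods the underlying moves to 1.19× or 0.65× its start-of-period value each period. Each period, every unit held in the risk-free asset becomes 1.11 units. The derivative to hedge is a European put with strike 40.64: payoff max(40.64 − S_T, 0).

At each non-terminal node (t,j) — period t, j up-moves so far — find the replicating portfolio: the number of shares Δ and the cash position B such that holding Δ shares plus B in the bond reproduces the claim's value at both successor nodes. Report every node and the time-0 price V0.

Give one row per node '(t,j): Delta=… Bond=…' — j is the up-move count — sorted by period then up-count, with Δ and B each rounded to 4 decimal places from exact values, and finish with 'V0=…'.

No-arbitrage ⇒ martingale measure with p* = (R−d)/(u−d) = 0.8519.
Terminal values V(2,·): V(2,0)=25.0075, V(2,1)=12.0205, V(2,2)=0.0000
  t=1,j=0: stock 24.0500 → up 28.6195 (V=12.0205), down 15.6325 (V=25.0075). Price 12.5626; hedge Δ=-1.0000, bond B=36.6126.
  t=1,j=1: stock 44.0300 → up 52.3957 (V=0.0000), down 28.6195 (V=12.0205). Price 1.6043; hedge Δ=-0.5056, bond B=23.8645.
  t=0,j=0: stock 37.0000 → up 44.0300 (V=1.6043), down 24.0500 (V=12.5626). Price 2.9079; hedge Δ=-0.5485, bond B=23.2010.
Each (Δ,B) replicates both successor values, so the strategy is self-financing and V0 is arbitrage-free.

(0,0): Delta=-0.5485 Bond=23.2010
(1,0): Delta=-1.0000 Bond=36.6126
(1,1): Delta=-0.5056 Bond=23.8645
V0=2.9079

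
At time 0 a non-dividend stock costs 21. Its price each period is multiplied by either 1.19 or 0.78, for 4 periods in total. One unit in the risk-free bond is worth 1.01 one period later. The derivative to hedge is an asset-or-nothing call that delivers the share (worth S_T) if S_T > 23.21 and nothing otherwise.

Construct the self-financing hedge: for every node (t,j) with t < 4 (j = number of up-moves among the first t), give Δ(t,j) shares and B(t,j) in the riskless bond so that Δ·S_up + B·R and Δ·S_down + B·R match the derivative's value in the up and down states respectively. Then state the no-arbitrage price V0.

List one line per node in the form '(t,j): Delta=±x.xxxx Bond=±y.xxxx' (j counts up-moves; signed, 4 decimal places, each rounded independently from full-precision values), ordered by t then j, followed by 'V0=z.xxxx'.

(0,0): Delta=1.5784 Bond=-20.9160
(1,0): Delta=1.2680 Bond=-16.0394
(1,1): Delta=1.7377 Bond=-25.1052
(2,0): Delta=0.0000 Bond=0.0000
(2,1): Delta=1.9184 Bond=-28.8780
(2,2): Delta=1.6450 Bond=-22.6002
(3,0): Delta=0.0000 Bond=0.0000
(3,1): Delta=0.0000 Bond=0.0000
(3,2): Delta=2.9024 Bond=-51.9929
(3,3): Delta=1.0000 Bond=0.0000
V0=12.2311

Risk-neutral probability p* = (R−d)/(u−d) = (1.01−0.78)/(1.19−0.78) = 0.5610.
Payoff layer (t=4): V(4,0)=0.0000, V(4,1)=0.0000, V(4,2)=0.0000, V(4,3)=27.6029, V(4,4)=42.1121
(3,0): S=9.9656. Δ = (V_up−V_dn)/(S_up−S_dn) = (0.0000−0.0000)/(11.8591−7.7732) = 0.0000. V = [p*·0.0000 + (1−p*)·0.0000]/1.01 = 0.0000. B = V − Δ·S = 0.0000.
(3,1): S=15.2039. Δ = (V_up−V_dn)/(S_up−S_dn) = (0.0000−0.0000)/(18.0927−11.8591) = 0.0000. V = [p*·0.0000 + (1−p*)·0.0000]/1.01 = 0.0000. B = V − Δ·S = 0.0000.
(3,2): S=23.1957. Δ = (V_up−V_dn)/(S_up−S_dn) = (27.6029−0.0000)/(27.6029−18.0927) = 2.9024. V = [p*·27.6029 + (1−p*)·0.0000]/1.01 = 15.3312. B = V − Δ·S = -51.9929.
(3,3): S=35.3883. Δ = (V_up−V_dn)/(S_up−S_dn) = (42.1121−27.6029)/(42.1121−27.6029) = 1.0000. V = [p*·42.1121 + (1−p*)·27.6029]/1.01 = 35.3883. B = V − Δ·S = 0.0000.
(2,0): S=12.7764. Δ = (V_up−V_dn)/(S_up−S_dn) = (0.0000−0.0000)/(15.2039−9.9656) = 0.0000. V = [p*·0.0000 + (1−p*)·0.0000]/1.01 = 0.0000. B = V − Δ·S = 0.0000.
(2,1): S=19.4922. Δ = (V_up−V_dn)/(S_up−S_dn) = (15.3312−0.0000)/(23.1957−15.2039) = 1.9184. V = [p*·15.3312 + (1−p*)·0.0000]/1.01 = 8.5153. B = V − Δ·S = -28.8780.
(2,2): S=29.7381. Δ = (V_up−V_dn)/(S_up−S_dn) = (35.3883−15.3312)/(35.3883−23.1957) = 1.6450. V = [p*·35.3883 + (1−p*)·15.3312]/1.01 = 26.3196. B = V − Δ·S = -22.6002.
(1,0): S=16.3800. Δ = (V_up−V_dn)/(S_up−S_dn) = (8.5153−0.0000)/(19.4922−12.7764) = 1.2680. V = [p*·8.5153 + (1−p*)·0.0000]/1.01 = 4.7296. B = V − Δ·S = -16.0394.
(1,1): S=24.9900. Δ = (V_up−V_dn)/(S_up−S_dn) = (26.3196−8.5153)/(29.7381−19.4922) = 1.7377. V = [p*·26.3196 + (1−p*)·8.5153]/1.01 = 18.3199. B = V − Δ·S = -25.1052.
(0,0): S=21.0000. Δ = (V_up−V_dn)/(S_up−S_dn) = (18.3199−4.7296)/(24.9900−16.3800) = 1.5784. V = [p*·18.3199 + (1−p*)·4.7296]/1.01 = 12.2311. B = V − Δ·S = -20.9160.
Root portfolio cost Δ·21+B reproduces V0=12.2311.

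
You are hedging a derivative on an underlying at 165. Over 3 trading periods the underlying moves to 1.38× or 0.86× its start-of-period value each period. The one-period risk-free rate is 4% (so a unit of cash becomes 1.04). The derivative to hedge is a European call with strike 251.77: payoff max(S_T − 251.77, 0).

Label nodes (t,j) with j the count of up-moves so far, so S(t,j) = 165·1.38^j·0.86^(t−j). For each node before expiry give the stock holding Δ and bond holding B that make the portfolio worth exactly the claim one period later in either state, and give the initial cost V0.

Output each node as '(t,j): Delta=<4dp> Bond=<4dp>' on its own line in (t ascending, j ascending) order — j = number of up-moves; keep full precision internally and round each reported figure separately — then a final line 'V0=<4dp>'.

Risk-neutral probability p* = (R−d)/(u−d) = (1.04−0.86)/(1.38−0.86) = 0.3462.
At expiry t=3: V(3,0)=0.0000, V(3,1)=0.0000, V(3,2)=18.4644, V(3,3)=181.8619
(2,0): S=122.0340. Δ = (V_up−V_dn)/(S_up−S_dn) = (0.0000−0.0000)/(168.4069−104.9492) = 0.0000. V = [p*·0.0000 + (1−p*)·0.0000]/1.04 = 0.0000. B = V − Δ·S = 0.0000.
(2,1): S=195.8220. Δ = (V_up−V_dn)/(S_up−S_dn) = (18.4644−0.0000)/(270.2344−168.4069) = 0.1813. V = [p*·18.4644 + (1−p*)·0.0000]/1.04 = 6.1457. B = V − Δ·S = -29.3627.
(2,2): S=314.2260. Δ = (V_up−V_dn)/(S_up−S_dn) = (181.8619−18.4644)/(433.6319−270.2344) = 1.0000. V = [p*·181.8619 + (1−p*)·18.4644]/1.04 = 72.1395. B = V − Δ·S = -242.0865.
(1,0): S=141.9000. Δ = (V_up−V_dn)/(S_up−S_dn) = (6.1457−0.0000)/(195.8220−122.0340) = 0.0833. V = [p*·6.1457 + (1−p*)·0.0000]/1.04 = 2.0455. B = V − Δ·S = -9.7731.
(1,1): S=227.7000. Δ = (V_up−V_dn)/(S_up−S_dn) = (72.1395−6.1457)/(314.2260−195.8220) = 0.5574. V = [p*·72.1395 + (1−p*)·6.1457]/1.04 = 27.8747. B = V − Δ·S = -99.0364.
(0,0): S=165.0000. Δ = (V_up−V_dn)/(S_up−S_dn) = (27.8747−2.0455)/(227.7000−141.9000) = 0.3010. V = [p*·27.8747 + (1−p*)·2.0455]/1.04 = 10.5638. B = V − Δ·S = -39.1076.
Each (Δ,B) replicates both successor values, so the strategy is self-financing and V0 is arbitrage-free.

(0,0): Delta=0.3010 Bond=-39.1076
(1,0): Delta=0.0833 Bond=-9.7731
(1,1): Delta=0.5574 Bond=-99.0364
(2,0): Delta=0.0000 Bond=0.0000
(2,1): Delta=0.1813 Bond=-29.3627
(2,2): Delta=1.0000 Bond=-242.0865
V0=10.5638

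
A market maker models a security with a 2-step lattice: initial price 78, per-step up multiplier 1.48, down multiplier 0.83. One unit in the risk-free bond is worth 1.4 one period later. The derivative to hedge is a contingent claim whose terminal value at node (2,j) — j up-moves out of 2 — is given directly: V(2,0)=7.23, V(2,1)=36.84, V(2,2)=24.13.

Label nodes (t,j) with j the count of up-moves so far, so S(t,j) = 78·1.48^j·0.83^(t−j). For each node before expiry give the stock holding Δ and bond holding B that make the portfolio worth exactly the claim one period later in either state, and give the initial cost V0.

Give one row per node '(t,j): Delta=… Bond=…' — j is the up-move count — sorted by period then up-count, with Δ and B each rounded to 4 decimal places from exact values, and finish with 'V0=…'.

No-arbitrage ⇒ martingale measure with p* = (R−d)/(u−d) = 0.8769.
Payoff layer (t=2): V(2,0)=7.2300, V(2,1)=36.8400, V(2,2)=24.1300
(1,0): S=64.7400. Δ = (V_up−V_dn)/(S_up−S_dn) = (36.8400−7.2300)/(95.8152−53.7342) = 0.7036. V = [p*·36.8400 + (1−p*)·7.2300]/1.4 = 23.7112. B = V − Δ·S = -21.8426.
(1,1): S=115.4400. Δ = (V_up−V_dn)/(S_up−S_dn) = (24.1300−36.8400)/(170.8512−95.8152) = -0.1694. V = [p*·24.1300 + (1−p*)·36.8400]/1.4 = 18.3531. B = V − Δ·S = 37.9069.
(0,0): S=78.0000. Δ = (V_up−V_dn)/(S_up−S_dn) = (18.3531−23.7112)/(115.4400−64.7400) = -0.1057. V = [p*·18.3531 + (1−p*)·23.7112]/1.4 = 13.5804. B = V − Δ·S = 21.8237.
Self-financing check: at every node Δ·S+B equals the discounted successor values.

(0,0): Delta=-0.1057 Bond=21.8237
(1,0): Delta=0.7036 Bond=-21.8426
(1,1): Delta=-0.1694 Bond=37.9069
V0=13.5804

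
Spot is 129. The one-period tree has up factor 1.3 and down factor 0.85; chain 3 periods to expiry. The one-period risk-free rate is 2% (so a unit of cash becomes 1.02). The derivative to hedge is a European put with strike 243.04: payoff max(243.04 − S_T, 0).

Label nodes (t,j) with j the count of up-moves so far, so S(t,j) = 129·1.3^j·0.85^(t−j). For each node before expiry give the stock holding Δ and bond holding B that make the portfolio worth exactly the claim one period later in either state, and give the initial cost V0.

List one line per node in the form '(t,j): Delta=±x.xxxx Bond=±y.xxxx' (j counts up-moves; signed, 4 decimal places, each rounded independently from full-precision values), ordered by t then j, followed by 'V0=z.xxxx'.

Since d<R<u, set p* = (R−d)/(u−d) = 0.3778; price each node as the discounted p*-expectation of its children.
At expiry t=3: V(3,0)=163.8179, V(3,1)=121.8767, V(3,2)=57.7315, V(3,3)=0.0000
Node (2,0) S=93.2025: V=(p*·121.8767+(1−p*)·163.8179)/1.02=145.0720; Δ=(121.8767−163.8179)/(121.1632−79.2221)=-1.0000; B=V−Δ·S=238.2745
Node (2,1) S=142.5450: V=(p*·57.7315+(1−p*)·121.8767)/1.02=95.7295; Δ=(57.7315−121.8767)/(185.3085−121.1633)=-1.0000; B=V−Δ·S=238.2745
Node (2,2) S=218.0100: V=(p*·0.0000+(1−p*)·57.7315)/1.02=35.2175; Δ=(0.0000−57.7315)/(283.4130−185.3085)=-0.5885; B=V−Δ·S=163.5097
Node (1,0) S=109.6500: V=(p*·95.7295+(1−p*)·145.0720)/1.02=123.9525; Δ=(95.7295−145.0720)/(142.5450−93.2025)=-1.0000; B=V−Δ·S=233.6025
Node (1,1) S=167.7000: V=(p*·35.2175+(1−p*)·95.7295)/1.02=71.4406; Δ=(35.2175−95.7295)/(218.0100−142.5450)=-0.8019; B=V−Δ·S=205.9118
Node (0,0) S=129.0000: V=(p*·71.4406+(1−p*)·123.9525)/1.02=102.0732; Δ=(71.4406−123.9525)/(167.7000−109.6500)=-0.9046; B=V−Δ·S=218.7662
Root portfolio cost Δ·129+B reproduces V0=102.0732.

(0,0): Delta=-0.9046 Bond=218.7662
(1,0): Delta=-1.0000 Bond=233.6025
(1,1): Delta=-0.8019 Bond=205.9118
(2,0): Delta=-1.0000 Bond=238.2745
(2,1): Delta=-1.0000 Bond=238.2745
(2,2): Delta=-0.5885 Bond=163.5097
V0=102.0732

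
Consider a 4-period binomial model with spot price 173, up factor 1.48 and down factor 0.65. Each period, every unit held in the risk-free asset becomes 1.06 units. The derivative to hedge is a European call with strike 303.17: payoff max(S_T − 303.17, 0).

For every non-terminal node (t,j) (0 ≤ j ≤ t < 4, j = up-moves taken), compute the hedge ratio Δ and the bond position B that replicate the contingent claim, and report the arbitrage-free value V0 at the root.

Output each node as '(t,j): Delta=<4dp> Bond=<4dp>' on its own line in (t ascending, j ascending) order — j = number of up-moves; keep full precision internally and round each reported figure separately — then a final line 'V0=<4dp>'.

(0,0): Delta=0.4610 Bond=-43.0470
(1,0): Delta=0.1428 Bond=-9.8465
(1,1): Delta=0.6042 Bond=-82.2860
(2,0): Delta=0.0000 Bond=0.0000
(2,1): Delta=0.2070 Bond=-21.1291
(2,2): Delta=0.7828 Bond=-154.9292
(3,0): Delta=0.0000 Bond=0.0000
(3,1): Delta=0.0000 Bond=0.0000
(3,2): Delta=0.3002 Bond=-45.3401
(3,3): Delta=1.0000 Bond=-286.0094
V0=36.7079

Since d<R<u, set p* = (R−d)/(u−d) = 0.4940; price each node as the discounted p*-expectation of its children.
Terminal payoffs: V(4,0)=0.0000, V(4,1)=0.0000, V(4,2)=0.0000, V(4,3)=61.3695, V(4,4)=526.8584
(3,0): S=47.5101. Δ = (V_up−V_dn)/(S_up−S_dn) = (0.0000−0.0000)/(70.3150−30.8816) = 0.0000. V = [p*·0.0000 + (1−p*)·0.0000]/1.06 = 0.0000. B = V − Δ·S = 0.0000.
(3,1): S=108.1769. Δ = (V_up−V_dn)/(S_up−S_dn) = (0.0000−0.0000)/(160.1018−70.3150) = 0.0000. V = [p*·0.0000 + (1−p*)·0.0000]/1.06 = 0.0000. B = V − Δ·S = 0.0000.
(3,2): S=246.3105. Δ = (V_up−V_dn)/(S_up−S_dn) = (61.3695−0.0000)/(364.5395−160.1018) = 0.3002. V = [p*·61.3695 + (1−p*)·0.0000]/1.06 = 28.5991. B = V − Δ·S = -45.3401.
(3,3): S=560.8300. Δ = (V_up−V_dn)/(S_up−S_dn) = (526.8584−61.3695)/(830.0284−364.5395) = 1.0000. V = [p*·526.8584 + (1−p*)·61.3695]/1.06 = 274.8206. B = V − Δ·S = -286.0094.
(2,0): S=73.0925. Δ = (V_up−V_dn)/(S_up−S_dn) = (0.0000−0.0000)/(108.1769−47.5101) = 0.0000. V = [p*·0.0000 + (1−p*)·0.0000]/1.06 = 0.0000. B = V − Δ·S = 0.0000.
(2,1): S=166.4260. Δ = (V_up−V_dn)/(S_up−S_dn) = (28.5991−0.0000)/(246.3105−108.1769) = 0.2070. V = [p*·28.5991 + (1−p*)·0.0000]/1.06 = 13.3276. B = V − Δ·S = -21.1291.
(2,2): S=378.9392. Δ = (V_up−V_dn)/(S_up−S_dn) = (274.8206−28.5991)/(560.8300−246.3105) = 0.7828. V = [p*·274.8206 + (1−p*)·28.5991]/1.06 = 141.7232. B = V − Δ·S = -154.9292.
(1,0): S=112.4500. Δ = (V_up−V_dn)/(S_up−S_dn) = (13.3276−0.0000)/(166.4260−73.0925) = 0.1428. V = [p*·13.3276 + (1−p*)·0.0000]/1.06 = 6.2109. B = V − Δ·S = -9.8465.
(1,1): S=256.0400. Δ = (V_up−V_dn)/(S_up−S_dn) = (141.7232−13.3276)/(378.9392−166.4260) = 0.6042. V = [p*·141.7232 + (1−p*)·13.3276]/1.06 = 72.4075. B = V − Δ·S = -82.2860.
(0,0): S=173.0000. Δ = (V_up−V_dn)/(S_up−S_dn) = (72.4075−6.2109)/(256.0400−112.4500) = 0.4610. V = [p*·72.4075 + (1−p*)·6.2109]/1.06 = 36.7079. B = V − Δ·S = -43.0470.
Self-financing check: at every node Δ·S+B equals the discounted successor values.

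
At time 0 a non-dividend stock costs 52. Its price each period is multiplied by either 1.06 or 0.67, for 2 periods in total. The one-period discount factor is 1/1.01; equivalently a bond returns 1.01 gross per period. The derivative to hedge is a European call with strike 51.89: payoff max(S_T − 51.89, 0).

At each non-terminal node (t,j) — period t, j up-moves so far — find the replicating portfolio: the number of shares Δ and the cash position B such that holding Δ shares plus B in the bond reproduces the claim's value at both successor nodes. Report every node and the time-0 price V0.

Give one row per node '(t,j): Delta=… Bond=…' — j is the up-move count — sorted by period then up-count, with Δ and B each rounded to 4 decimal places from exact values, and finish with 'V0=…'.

(0,0): Delta=0.2782 Bond=-9.5978
(1,0): Delta=0.0000 Bond=0.0000
(1,1): Delta=0.3041 Bond=-11.1194
V0=4.8705

The replicating-portfolio and risk-neutral prices coincide; use p* = (1.01−0.67)/(1.06−0.67) = 0.8718 for the latter.
At expiry t=2: V(2,0)=0.0000, V(2,1)=0.0000, V(2,2)=6.5372
  t=1,j=0: stock 34.8400 → up 36.9304 (V=0.0000), down 23.3428 (V=0.0000). Price 0.0000; hedge Δ=0.0000, bond B=0.0000.
  t=1,j=1: stock 55.1200 → up 58.4272 (V=6.5372), down 36.9304 (V=0.0000). Price 5.6427; hedge Δ=0.3041, bond B=-11.1194.
  t=0,j=0: stock 52.0000 → up 55.1200 (V=5.6427), down 34.8400 (V=0.0000). Price 4.8705; hedge Δ=0.2782, bond B=-9.5978.
Each (Δ,B) replicates both successor values, so the strategy is self-financing and V0 is arbitrage-free.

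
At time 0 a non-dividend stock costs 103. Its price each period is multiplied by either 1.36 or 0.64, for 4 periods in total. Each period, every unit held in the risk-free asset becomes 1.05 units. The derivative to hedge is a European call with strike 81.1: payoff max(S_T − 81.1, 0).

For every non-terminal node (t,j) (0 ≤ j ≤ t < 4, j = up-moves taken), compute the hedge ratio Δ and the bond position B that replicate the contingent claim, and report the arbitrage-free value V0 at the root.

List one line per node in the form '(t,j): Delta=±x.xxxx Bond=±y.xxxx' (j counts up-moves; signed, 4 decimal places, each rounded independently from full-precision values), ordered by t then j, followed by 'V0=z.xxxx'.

Since d<R<u, set p* = (R−d)/(u−d) = 0.5694; price each node as the discounted p*-expectation of its children.
Terminal payoffs: V(4,0)=0.0000, V(4,1)=0.0000, V(4,2)=0.0000, V(4,3)=84.7189, V(4,4)=271.2651
(3,0): S=27.0008. Δ = (V_up−V_dn)/(S_up−S_dn) = (0.0000−0.0000)/(36.7211−17.2805) = 0.0000. V = [p*·0.0000 + (1−p*)·0.0000]/1.05 = 0.0000. B = V − Δ·S = 0.0000.
(3,1): S=57.3768. Δ = (V_up−V_dn)/(S_up−S_dn) = (0.0000−0.0000)/(78.0324−36.7211) = 0.0000. V = [p*·0.0000 + (1−p*)·0.0000]/1.05 = 0.0000. B = V − Δ·S = 0.0000.
(3,2): S=121.9256. Δ = (V_up−V_dn)/(S_up−S_dn) = (84.7189−0.0000)/(165.8189−78.0324) = 0.9651. V = [p*·84.7189 + (1−p*)·0.0000]/1.05 = 45.9454. B = V − Δ·S = -71.7197.
(3,3): S=259.0920. Δ = (V_up−V_dn)/(S_up−S_dn) = (271.2651−84.7189)/(352.3651−165.8189) = 1.0000. V = [p*·271.2651 + (1−p*)·84.7189]/1.05 = 181.8539. B = V − Δ·S = -77.2381.
(2,0): S=42.1888. Δ = (V_up−V_dn)/(S_up−S_dn) = (0.0000−0.0000)/(57.3768−27.0008) = 0.0000. V = [p*·0.0000 + (1−p*)·0.0000]/1.05 = 0.0000. B = V − Δ·S = 0.0000.
(2,1): S=89.6512. Δ = (V_up−V_dn)/(S_up−S_dn) = (45.9454−0.0000)/(121.9256−57.3768) = 0.7118. V = [p*·45.9454 + (1−p*)·0.0000]/1.05 = 24.9175. B = V − Δ·S = -38.8956.
(2,2): S=190.5088. Δ = (V_up−V_dn)/(S_up−S_dn) = (181.8539−45.9454)/(259.0920−121.9256) = 0.9908. V = [p*·181.8539 + (1−p*)·45.9454]/1.05 = 117.4645. B = V − Δ·S = -71.2972.
(1,0): S=65.9200. Δ = (V_up−V_dn)/(S_up−S_dn) = (24.9175−0.0000)/(89.6512−42.1888) = 0.5250. V = [p*·24.9175 + (1−p*)·0.0000]/1.05 = 13.5135. B = V − Δ·S = -21.0942.
(1,1): S=140.0800. Δ = (V_up−V_dn)/(S_up−S_dn) = (117.4645−24.9175)/(190.5088−89.6512) = 0.9176. V = [p*·117.4645 + (1−p*)·24.9175]/1.05 = 73.9218. B = V − Δ·S = -54.6157.
(0,0): S=103.0000. Δ = (V_up−V_dn)/(S_up−S_dn) = (73.9218−13.5135)/(140.0800−65.9200) = 0.8146. V = [p*·73.9218 + (1−p*)·13.5135]/1.05 = 45.6311. B = V − Δ·S = -38.2694.
Each (Δ,B) replicates both successor values, so the strategy is self-financing and V0 is arbitrage-free.

(0,0): Delta=0.8146 Bond=-38.2694
(1,0): Delta=0.5250 Bond=-21.0942
(1,1): Delta=0.9176 Bond=-54.6157
(2,0): Delta=0.0000 Bond=0.0000
(2,1): Delta=0.7118 Bond=-38.8956
(2,2): Delta=0.9908 Bond=-71.2972
(3,0): Delta=0.0000 Bond=0.0000
(3,1): Delta=0.0000 Bond=0.0000
(3,2): Delta=0.9651 Bond=-71.7197
(3,3): Delta=1.0000 Bond=-77.2381
V0=45.6311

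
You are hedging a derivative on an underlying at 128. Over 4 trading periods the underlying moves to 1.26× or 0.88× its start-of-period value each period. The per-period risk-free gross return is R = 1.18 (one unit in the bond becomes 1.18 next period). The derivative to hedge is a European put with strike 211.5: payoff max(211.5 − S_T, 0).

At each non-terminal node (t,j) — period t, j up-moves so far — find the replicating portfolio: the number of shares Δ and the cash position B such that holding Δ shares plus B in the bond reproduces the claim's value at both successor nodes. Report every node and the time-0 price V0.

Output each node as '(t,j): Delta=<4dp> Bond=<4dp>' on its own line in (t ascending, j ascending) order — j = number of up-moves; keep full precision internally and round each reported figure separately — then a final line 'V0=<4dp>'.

No-arbitrage ⇒ martingale measure with p* = (R−d)/(u−d) = 0.7895.
Terminal values V(4,·): V(4,0)=134.7390, V(4,1)=101.5922, V(4,2)=54.1320, V(4,3)=0.0000, V(4,4)=0.0000
(3,0): S=87.2284. Δ = (V_up−V_dn)/(S_up−S_dn) = (101.5922−134.7390)/(109.9078−76.7610) = -1.0000. V = [p*·101.5922 + (1−p*)·134.7390]/1.18 = 92.0089. B = V − Δ·S = 179.2373.
(3,1): S=124.8952. Δ = (V_up−V_dn)/(S_up−S_dn) = (54.1320−101.5922)/(157.3680−109.9078) = -1.0000. V = [p*·54.1320 + (1−p*)·101.5922]/1.18 = 54.3421. B = V − Δ·S = 179.2373.
(3,2): S=178.8273. Δ = (V_up−V_dn)/(S_up−S_dn) = (0.0000−54.1320)/(225.3224−157.3680) = -0.7966. V = [p*·0.0000 + (1−p*)·54.1320]/1.18 = 9.6578. B = V − Δ·S = 152.1105.
(3,3): S=256.0481. Δ = (V_up−V_dn)/(S_up−S_dn) = (0.0000−0.0000)/(322.6206−225.3224) = 0.0000. V = [p*·0.0000 + (1−p*)·0.0000]/1.18 = 0.0000. B = V − Δ·S = 0.0000.
(2,0): S=99.1232. Δ = (V_up−V_dn)/(S_up−S_dn) = (54.3421−92.0089)/(124.8952−87.2284) = -1.0000. V = [p*·54.3421 + (1−p*)·92.0089]/1.18 = 52.7728. B = V − Δ·S = 151.8960.
(2,1): S=141.9264. Δ = (V_up−V_dn)/(S_up−S_dn) = (9.6578−54.3421)/(178.8273−124.8952) = -0.8285. V = [p*·9.6578 + (1−p*)·54.3421]/1.18 = 16.1568. B = V − Δ·S = 133.7469.
(2,2): S=203.2128. Δ = (V_up−V_dn)/(S_up−S_dn) = (0.0000−9.6578)/(256.0481−178.8273) = -0.1251. V = [p*·0.0000 + (1−p*)·9.6578]/1.18 = 1.7231. B = V − Δ·S = 27.1384.
(1,0): S=112.6400. Δ = (V_up−V_dn)/(S_up−S_dn) = (16.1568−52.7728)/(141.9264−99.1232) = -0.8555. V = [p*·16.1568 + (1−p*)·52.7728]/1.18 = 20.2249. B = V − Δ·S = 116.5829.
(1,1): S=161.2800. Δ = (V_up−V_dn)/(S_up−S_dn) = (1.7231−16.1568)/(203.2128−141.9264) = -0.2355. V = [p*·1.7231 + (1−p*)·16.1568]/1.18 = 4.0354. B = V − Δ·S = 42.0189.
(0,0): S=128.0000. Δ = (V_up−V_dn)/(S_up−S_dn) = (4.0354−20.2249)/(161.2800−112.6400) = -0.3328. V = [p*·4.0354 + (1−p*)·20.2249]/1.18 = 6.3082. B = V − Δ·S = 48.9123.
Each (Δ,B) replicates both successor values, so the strategy is self-financing and V0 is arbitrage-free.

(0,0): Delta=-0.3328 Bond=48.9123
(1,0): Delta=-0.8555 Bond=116.5829
(1,1): Delta=-0.2355 Bond=42.0189
(2,0): Delta=-1.0000 Bond=151.8960
(2,1): Delta=-0.8285 Bond=133.7469
(2,2): Delta=-0.1251 Bond=27.1384
(3,0): Delta=-1.0000 Bond=179.2373
(3,1): Delta=-1.0000 Bond=179.2373
(3,2): Delta=-0.7966 Bond=152.1105
(3,3): Delta=0.0000 Bond=0.0000
V0=6.3082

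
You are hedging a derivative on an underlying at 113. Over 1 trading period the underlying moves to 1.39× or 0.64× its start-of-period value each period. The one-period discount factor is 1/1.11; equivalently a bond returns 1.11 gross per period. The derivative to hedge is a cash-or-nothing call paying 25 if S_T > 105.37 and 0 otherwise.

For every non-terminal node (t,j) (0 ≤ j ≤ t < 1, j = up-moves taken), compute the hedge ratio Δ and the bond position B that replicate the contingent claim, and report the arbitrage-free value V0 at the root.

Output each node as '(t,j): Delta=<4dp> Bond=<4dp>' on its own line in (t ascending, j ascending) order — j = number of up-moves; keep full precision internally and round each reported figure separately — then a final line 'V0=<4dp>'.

The replicating-portfolio and risk-neutral prices coincide; use p* = (1.11−0.64)/(1.39−0.64) = 0.6267 for the latter.
Terminal payoffs: V(1,0)=0.0000, V(1,1)=25.0000
Node (0,0) S=113.0000: V=(p*·25.0000+(1−p*)·0.0000)/1.11=14.1141; Δ=(25.0000−0.0000)/(157.0700−72.3200)=0.2950; B=V−Δ·S=-19.2192
Root portfolio cost Δ·113+B reproduces V0=14.1141.

(0,0): Delta=0.2950 Bond=-19.2192
V0=14.1141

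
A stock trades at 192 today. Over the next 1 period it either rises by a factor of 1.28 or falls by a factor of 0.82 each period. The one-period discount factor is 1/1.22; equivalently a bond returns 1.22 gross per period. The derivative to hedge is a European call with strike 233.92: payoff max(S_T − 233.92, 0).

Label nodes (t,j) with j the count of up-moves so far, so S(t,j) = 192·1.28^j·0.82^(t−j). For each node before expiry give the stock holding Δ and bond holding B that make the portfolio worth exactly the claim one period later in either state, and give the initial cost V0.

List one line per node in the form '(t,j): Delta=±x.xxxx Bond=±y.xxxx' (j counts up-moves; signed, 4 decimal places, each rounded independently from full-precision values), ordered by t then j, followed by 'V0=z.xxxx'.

(0,0): Delta=0.1341 Bond=-17.3001
V0=8.4391

The replicating-portfolio and risk-neutral prices coincide; use p* = (1.22−0.82)/(1.28−0.82) = 0.8696 for the latter.
At expiry t=1: V(1,0)=0.0000, V(1,1)=11.8400
(0,0): S=192.0000. Δ = (V_up−V_dn)/(S_up−S_dn) = (11.8400−0.0000)/(245.7600−157.4400) = 0.1341. V = [p*·11.8400 + (1−p*)·0.0000]/1.22 = 8.4391. B = V − Δ·S = -17.3001.
The time-0 hedge costs 8.4391, which is the no-arbitrage price.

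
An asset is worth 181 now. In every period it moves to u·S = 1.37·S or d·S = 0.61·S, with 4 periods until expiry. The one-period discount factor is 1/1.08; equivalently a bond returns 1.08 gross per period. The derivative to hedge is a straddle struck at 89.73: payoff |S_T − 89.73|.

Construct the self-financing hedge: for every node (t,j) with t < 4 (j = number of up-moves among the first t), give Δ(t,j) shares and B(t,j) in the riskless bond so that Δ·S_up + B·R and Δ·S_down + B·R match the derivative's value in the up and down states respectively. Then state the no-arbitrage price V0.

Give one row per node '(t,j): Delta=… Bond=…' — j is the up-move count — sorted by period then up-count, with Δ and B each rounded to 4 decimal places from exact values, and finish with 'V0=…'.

Since d<R<u, set p* = (R−d)/(u−d) = 0.6184; price each node as the discounted p*-expectation of its children.
Terminal values V(4,·): V(4,0)=64.6690, V(4,1)=33.4455, V(4,2)=36.6794, V(4,3)=194.1731, V(4,4)=547.8884
  t=3,j=0: stock 41.0836 → up 56.2845 (V=33.4455), down 25.0610 (V=64.6690). Price 41.9998; hedge Δ=-1.0000, bond B=83.0833.
  t=3,j=1: stock 92.2696 → up 126.4094 (V=36.6794), down 56.2845 (V=33.4455). Price 32.8198; hedge Δ=0.0461, bond B=28.5647.
  t=3,j=2: stock 207.2285 → up 283.9031 (V=194.1731), down 126.4094 (V=36.6794). Price 124.1452; hedge Δ=1.0000, bond B=-83.0833.
  t=3,j=3: stock 465.4149 → up 637.6184 (V=547.8884), down 283.9031 (V=194.1731). Price 382.3316; hedge Δ=1.0000, bond B=-83.0833.
  t=2,j=0: stock 67.3501 → up 92.2696 (V=32.8198), down 41.0836 (V=41.9998). Price 33.6321; hedge Δ=-0.1793, bond B=45.7110.
  t=2,j=1: stock 151.2617 → up 207.2285 (V=124.1452), down 92.2696 (V=32.8198). Price 82.6827; hedge Δ=0.7944, bond B=-37.4822.
  t=2,j=2: stock 339.7189 → up 465.4149 (V=382.3316), down 207.2285 (V=124.1452). Price 262.7899; hedge Δ=1.0000, bond B=-76.9290.
  t=1,j=0: stock 110.4100 → up 151.2617 (V=82.6827), down 67.3501 (V=33.6321). Price 59.2278; hedge Δ=0.5846, bond B=-5.3124.
  t=1,j=1: stock 247.9700 → up 339.7189 (V=262.7899), down 151.2617 (V=82.6827). Price 179.6896; hedge Δ=0.9557, bond B=-57.2935.
  t=0,j=0: stock 181.0000 → up 247.9700 (V=179.6896), down 110.4100 (V=59.2278). Price 123.8185; hedge Δ=0.8757, bond B=-34.6839.
The time-0 hedge costs 123.8185, which is the no-arbitrage price.

(0,0): Delta=0.8757 Bond=-34.6839
(1,0): Delta=0.5846 Bond=-5.3124
(1,1): Delta=0.9557 Bond=-57.2935
(2,0): Delta=-0.1793 Bond=45.7110
(2,1): Delta=0.7944 Bond=-37.4822
(2,2): Delta=1.0000 Bond=-76.9290
(3,0): Delta=-1.0000 Bond=83.0833
(3,1): Delta=0.0461 Bond=28.5647
(3,2): Delta=1.0000 Bond=-83.0833
(3,3): Delta=1.0000 Bond=-83.0833
V0=123.8185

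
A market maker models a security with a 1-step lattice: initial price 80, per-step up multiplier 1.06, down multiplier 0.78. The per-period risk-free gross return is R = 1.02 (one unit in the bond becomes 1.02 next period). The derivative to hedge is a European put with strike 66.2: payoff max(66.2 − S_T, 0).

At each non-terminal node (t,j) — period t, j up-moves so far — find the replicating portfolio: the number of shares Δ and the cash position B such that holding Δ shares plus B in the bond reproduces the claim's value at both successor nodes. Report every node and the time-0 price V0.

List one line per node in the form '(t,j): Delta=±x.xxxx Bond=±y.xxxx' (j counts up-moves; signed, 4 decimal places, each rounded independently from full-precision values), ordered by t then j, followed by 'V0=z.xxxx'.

(0,0): Delta=-0.1696 Bond=14.1036
V0=0.5322

The replicating-portfolio and risk-neutral prices coincide; use p* = (1.02−0.78)/(1.06−0.78) = 0.8571 for the latter.
At expiry t=1: V(1,0)=3.8000, V(1,1)=0.0000
(0,0): S=80.0000. Δ = (V_up−V_dn)/(S_up−S_dn) = (0.0000−3.8000)/(84.8000−62.4000) = -0.1696. V = [p*·0.0000 + (1−p*)·3.8000]/1.02 = 0.5322. B = V − Δ·S = 14.1036.
Self-financing check: at every node Δ·S+B equals the discounted successor values.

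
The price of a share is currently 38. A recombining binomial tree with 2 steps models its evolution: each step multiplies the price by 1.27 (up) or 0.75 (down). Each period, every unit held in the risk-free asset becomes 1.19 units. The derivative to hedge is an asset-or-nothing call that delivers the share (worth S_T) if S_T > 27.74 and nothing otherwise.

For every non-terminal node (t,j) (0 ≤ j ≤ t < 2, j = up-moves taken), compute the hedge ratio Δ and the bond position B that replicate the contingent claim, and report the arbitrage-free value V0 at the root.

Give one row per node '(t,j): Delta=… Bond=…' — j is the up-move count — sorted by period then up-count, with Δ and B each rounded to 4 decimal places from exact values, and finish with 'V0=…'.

No-arbitrage ⇒ martingale measure with p* = (R−d)/(u−d) = 0.8462.
Terminal values V(2,·): V(2,0)=0.0000, V(2,1)=36.1950, V(2,2)=61.2902
  t=1,j=0: stock 28.5000 → up 36.1950 (V=36.1950), down 21.3750 (V=0.0000). Price 25.7366; hedge Δ=2.4423, bond B=-43.8692.
  t=1,j=1: stock 48.2600 → up 61.2902 (V=61.2902), down 36.1950 (V=36.1950). Price 48.2600; hedge Δ=1.0000, bond B=0.0000.
  t=0,j=0: stock 38.0000 → up 48.2600 (V=48.2600), down 28.5000 (V=25.7366). Price 37.6427; hedge Δ=1.1398, bond B=-5.6715.
Self-financing check: at every node Δ·S+B equals the discounted successor values.

(0,0): Delta=1.1398 Bond=-5.6715
(1,0): Delta=2.4423 Bond=-43.8692
(1,1): Delta=1.0000 Bond=0.0000
V0=37.6427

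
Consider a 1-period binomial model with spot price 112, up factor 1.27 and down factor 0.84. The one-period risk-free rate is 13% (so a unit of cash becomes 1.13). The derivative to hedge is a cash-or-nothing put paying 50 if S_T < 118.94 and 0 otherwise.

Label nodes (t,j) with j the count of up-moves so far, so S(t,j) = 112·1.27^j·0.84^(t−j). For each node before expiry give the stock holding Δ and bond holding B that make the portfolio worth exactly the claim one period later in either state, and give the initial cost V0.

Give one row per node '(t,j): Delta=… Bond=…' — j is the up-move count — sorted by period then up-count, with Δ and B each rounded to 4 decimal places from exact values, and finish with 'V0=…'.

Under the risk-neutral measure, an up-move has probability p* = (R−d)/(u−d) = 0.6744 and values discount at R = 1.13.
Terminal payoffs: V(1,0)=50.0000, V(1,1)=0.0000
  t=0,j=0: stock 112.0000 → up 142.2400 (V=0.0000), down 94.0800 (V=50.0000). Price 14.4063; hedge Δ=-1.0382, bond B=130.6853.
The time-0 hedge costs 14.4063, which is the no-arbitrage price.

(0,0): Delta=-1.0382 Bond=130.6853
V0=14.4063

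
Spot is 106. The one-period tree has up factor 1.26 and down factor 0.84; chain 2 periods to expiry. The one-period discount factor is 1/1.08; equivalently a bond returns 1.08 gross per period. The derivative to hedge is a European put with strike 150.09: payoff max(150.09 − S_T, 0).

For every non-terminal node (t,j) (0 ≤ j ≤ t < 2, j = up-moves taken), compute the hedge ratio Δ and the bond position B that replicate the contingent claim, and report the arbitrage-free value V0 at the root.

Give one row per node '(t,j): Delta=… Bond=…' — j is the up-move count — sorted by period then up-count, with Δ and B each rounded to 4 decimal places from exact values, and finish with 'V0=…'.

No-arbitrage ⇒ martingale measure with p* = (R−d)/(u−d) = 0.5714.
At expiry t=2: V(2,0)=75.2964, V(2,1)=37.8996, V(2,2)=0.0000
(1,0): S=89.0400. Δ = (V_up−V_dn)/(S_up−S_dn) = (37.8996−75.2964)/(112.1904−74.7936) = -1.0000. V = [p*·37.8996 + (1−p*)·75.2964]/1.08 = 49.9322. B = V − Δ·S = 138.9722.
(1,1): S=133.5600. Δ = (V_up−V_dn)/(S_up−S_dn) = (0.0000−37.8996)/(168.2856−112.1904) = -0.6756. V = [p*·0.0000 + (1−p*)·37.8996]/1.08 = 15.0395. B = V − Δ·S = 105.2767.
(0,0): S=106.0000. Δ = (V_up−V_dn)/(S_up−S_dn) = (15.0395−49.9322)/(133.5600−89.0400) = -0.7838. V = [p*·15.0395 + (1−p*)·49.9322]/1.08 = 27.7718. B = V − Δ·S = 110.8496.
Root portfolio cost Δ·106+B reproduces V0=27.7718.

(0,0): Delta=-0.7838 Bond=110.8496
(1,0): Delta=-1.0000 Bond=138.9722
(1,1): Delta=-0.6756 Bond=105.2767
V0=27.7718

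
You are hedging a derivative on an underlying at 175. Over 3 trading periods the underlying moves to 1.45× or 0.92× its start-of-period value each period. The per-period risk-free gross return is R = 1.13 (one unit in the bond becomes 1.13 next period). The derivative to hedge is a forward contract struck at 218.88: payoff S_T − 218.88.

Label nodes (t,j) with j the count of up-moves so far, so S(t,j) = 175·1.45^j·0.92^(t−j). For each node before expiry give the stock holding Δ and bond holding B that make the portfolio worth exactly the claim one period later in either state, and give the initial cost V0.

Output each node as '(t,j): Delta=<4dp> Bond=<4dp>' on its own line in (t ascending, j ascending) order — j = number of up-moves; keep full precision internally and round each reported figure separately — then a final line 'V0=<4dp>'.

(0,0): Delta=1.0000 Bond=-151.6948
(1,0): Delta=1.0000 Bond=-171.4151
(1,1): Delta=1.0000 Bond=-171.4151
(2,0): Delta=1.0000 Bond=-193.6991
(2,1): Delta=1.0000 Bond=-193.6991
(2,2): Delta=1.0000 Bond=-193.6991
V0=23.3052

Since d<R<u, set p* = (R−d)/(u−d) = 0.3962; price each node as the discounted p*-expectation of its children.
Payoff layer (t=3): V(3,0)=-82.6096, V(3,1)=-4.1060, V(3,2)=119.6225, V(3,3)=314.6294
(2,0): S=148.1200. Δ = (V_up−V_dn)/(S_up−S_dn) = (-4.1060−-82.6096)/(214.7740−136.2704) = 1.0000. V = [p*·-4.1060 + (1−p*)·-82.6096]/1.13 = -45.5791. B = V − Δ·S = -193.6991.
(2,1): S=233.4500. Δ = (V_up−V_dn)/(S_up−S_dn) = (119.6225−-4.1060)/(338.5025−214.7740) = 1.0000. V = [p*·119.6225 + (1−p*)·-4.1060]/1.13 = 39.7509. B = V − Δ·S = -193.6991.
(2,2): S=367.9375. Δ = (V_up−V_dn)/(S_up−S_dn) = (314.6294−119.6225)/(533.5094−338.5025) = 1.0000. V = [p*·314.6294 + (1−p*)·119.6225]/1.13 = 174.2384. B = V − Δ·S = -193.6991.
(1,0): S=161.0000. Δ = (V_up−V_dn)/(S_up−S_dn) = (39.7509−-45.5791)/(233.4500−148.1200) = 1.0000. V = [p*·39.7509 + (1−p*)·-45.5791]/1.13 = -10.4151. B = V − Δ·S = -171.4151.
(1,1): S=253.7500. Δ = (V_up−V_dn)/(S_up−S_dn) = (174.2384−39.7509)/(367.9375−233.4500) = 1.0000. V = [p*·174.2384 + (1−p*)·39.7509]/1.13 = 82.3349. B = V − Δ·S = -171.4151.
(0,0): S=175.0000. Δ = (V_up−V_dn)/(S_up−S_dn) = (82.3349−-10.4151)/(253.7500−161.0000) = 1.0000. V = [p*·82.3349 + (1−p*)·-10.4151]/1.13 = 23.3052. B = V − Δ·S = -151.6948.
Each (Δ,B) replicates both successor values, so the strategy is self-financing and V0 is arbitrage-free.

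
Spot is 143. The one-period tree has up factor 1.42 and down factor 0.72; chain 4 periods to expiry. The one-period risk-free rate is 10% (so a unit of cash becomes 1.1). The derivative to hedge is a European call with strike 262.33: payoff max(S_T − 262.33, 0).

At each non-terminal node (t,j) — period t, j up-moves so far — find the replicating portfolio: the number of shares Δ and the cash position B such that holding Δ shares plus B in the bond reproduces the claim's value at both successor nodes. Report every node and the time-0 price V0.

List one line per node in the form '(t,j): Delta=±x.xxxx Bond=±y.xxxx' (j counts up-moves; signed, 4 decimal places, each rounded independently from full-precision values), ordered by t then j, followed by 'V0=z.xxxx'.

Under the risk-neutral measure, an up-move has probability p* = (R−d)/(u−d) = 0.5429 and values discount at R = 1.1.
Terminal payoffs: V(4,0)=0.0000, V(4,1)=0.0000, V(4,2)=0.0000, V(4,3)=32.4741, V(4,4)=319.0893
Node (3,0) S=53.3745: V=(p*·0.0000+(1−p*)·0.0000)/1.1=0.0000; Δ=(0.0000−0.0000)/(75.7917−38.4296)=0.0000; B=V−Δ·S=0.0000
Node (3,1) S=105.2663: V=(p*·0.0000+(1−p*)·0.0000)/1.1=0.0000; Δ=(0.0000−0.0000)/(149.4782−75.7917)=0.0000; B=V−Δ·S=0.0000
Node (3,2) S=207.6085: V=(p*·32.4741+(1−p*)·0.0000)/1.1=16.0262; Δ=(32.4741−0.0000)/(294.8041−149.4782)=0.2235; B=V−Δ·S=-30.3654
Node (3,3) S=409.4502: V=(p*·319.0893+(1−p*)·32.4741)/1.1=170.9684; Δ=(319.0893−32.4741)/(581.4193−294.8041)=1.0000; B=V−Δ·S=-238.4818
Node (2,0) S=74.1312: V=(p*·0.0000+(1−p*)·0.0000)/1.1=0.0000; Δ=(0.0000−0.0000)/(105.2663−53.3745)=0.0000; B=V−Δ·S=0.0000
Node (2,1) S=146.2032: V=(p*·16.0262+(1−p*)·0.0000)/1.1=7.9090; Δ=(16.0262−0.0000)/(207.6085−105.2663)=0.1566; B=V−Δ·S=-14.9855
Node (2,2) S=288.3452: V=(p*·170.9684+(1−p*)·16.0262)/1.1=91.0342; Δ=(170.9684−16.0262)/(409.4502−207.6085)=0.7676; B=V−Δ·S=-130.3117
Node (1,0) S=102.9600: V=(p*·7.9090+(1−p*)·0.0000)/1.1=3.9032; Δ=(7.9090−0.0000)/(146.2032−74.1312)=0.1097; B=V−Δ·S=-7.3955
Node (1,1) S=203.0600: V=(p*·91.0342+(1−p*)·7.9090)/1.1=48.2129; Δ=(91.0342−7.9090)/(288.3452−146.2032)=0.5848; B=V−Δ·S=-70.5374
Node (0,0) S=143.0000: V=(p*·48.2129+(1−p*)·3.9032)/1.1=25.4154; Δ=(48.2129−3.9032)/(203.0600−102.9600)=0.4427; B=V−Δ·S=-37.8841
Each (Δ,B) replicates both successor values, so the strategy is self-financing and V0 is arbitrage-free.

(0,0): Delta=0.4427 Bond=-37.8841
(1,0): Delta=0.1097 Bond=-7.3955
(1,1): Delta=0.5848 Bond=-70.5374
(2,0): Delta=0.0000 Bond=0.0000
(2,1): Delta=0.1566 Bond=-14.9855
(2,2): Delta=0.7676 Bond=-130.3117
(3,0): Delta=0.0000 Bond=0.0000
(3,1): Delta=0.0000 Bond=0.0000
(3,2): Delta=0.2235 Bond=-30.3654
(3,3): Delta=1.0000 Bond=-238.4818
V0=25.4154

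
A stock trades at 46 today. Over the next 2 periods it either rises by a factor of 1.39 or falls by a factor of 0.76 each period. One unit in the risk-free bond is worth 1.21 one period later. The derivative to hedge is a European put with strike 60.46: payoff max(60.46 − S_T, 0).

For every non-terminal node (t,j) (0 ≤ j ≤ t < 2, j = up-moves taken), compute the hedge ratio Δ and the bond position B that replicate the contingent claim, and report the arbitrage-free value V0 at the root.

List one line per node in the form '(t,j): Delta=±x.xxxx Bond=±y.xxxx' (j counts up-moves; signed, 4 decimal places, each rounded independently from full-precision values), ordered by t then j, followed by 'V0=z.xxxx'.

(0,0): Delta=-0.4212 Bond=24.5708
(1,0): Delta=-1.0000 Bond=49.9669
(1,1): Delta=-0.2946 Bond=21.6361
V0=5.1975

Since d<R<u, set p* = (R−d)/(u−d) = 0.7143; price each node as the discounted p*-expectation of its children.
Terminal values V(2,·): V(2,0)=33.8904, V(2,1)=11.8656, V(2,2)=0.0000
Node (1,0) S=34.9600: V=(p*·11.8656+(1−p*)·33.8904)/1.21=15.0069; Δ=(11.8656−33.8904)/(48.5944−26.5696)=-1.0000; B=V−Δ·S=49.9669
Node (1,1) S=63.9400: V=(p*·0.0000+(1−p*)·11.8656)/1.21=2.8018; Δ=(0.0000−11.8656)/(88.8766−48.5944)=-0.2946; B=V−Δ·S=21.6361
Node (0,0) S=46.0000: V=(p*·2.8018+(1−p*)·15.0069)/1.21=5.1975; Δ=(2.8018−15.0069)/(63.9400−34.9600)=-0.4212; B=V−Δ·S=24.5708
Each (Δ,B) replicates both successor values, so the strategy is self-financing and V0 is arbitrage-free.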